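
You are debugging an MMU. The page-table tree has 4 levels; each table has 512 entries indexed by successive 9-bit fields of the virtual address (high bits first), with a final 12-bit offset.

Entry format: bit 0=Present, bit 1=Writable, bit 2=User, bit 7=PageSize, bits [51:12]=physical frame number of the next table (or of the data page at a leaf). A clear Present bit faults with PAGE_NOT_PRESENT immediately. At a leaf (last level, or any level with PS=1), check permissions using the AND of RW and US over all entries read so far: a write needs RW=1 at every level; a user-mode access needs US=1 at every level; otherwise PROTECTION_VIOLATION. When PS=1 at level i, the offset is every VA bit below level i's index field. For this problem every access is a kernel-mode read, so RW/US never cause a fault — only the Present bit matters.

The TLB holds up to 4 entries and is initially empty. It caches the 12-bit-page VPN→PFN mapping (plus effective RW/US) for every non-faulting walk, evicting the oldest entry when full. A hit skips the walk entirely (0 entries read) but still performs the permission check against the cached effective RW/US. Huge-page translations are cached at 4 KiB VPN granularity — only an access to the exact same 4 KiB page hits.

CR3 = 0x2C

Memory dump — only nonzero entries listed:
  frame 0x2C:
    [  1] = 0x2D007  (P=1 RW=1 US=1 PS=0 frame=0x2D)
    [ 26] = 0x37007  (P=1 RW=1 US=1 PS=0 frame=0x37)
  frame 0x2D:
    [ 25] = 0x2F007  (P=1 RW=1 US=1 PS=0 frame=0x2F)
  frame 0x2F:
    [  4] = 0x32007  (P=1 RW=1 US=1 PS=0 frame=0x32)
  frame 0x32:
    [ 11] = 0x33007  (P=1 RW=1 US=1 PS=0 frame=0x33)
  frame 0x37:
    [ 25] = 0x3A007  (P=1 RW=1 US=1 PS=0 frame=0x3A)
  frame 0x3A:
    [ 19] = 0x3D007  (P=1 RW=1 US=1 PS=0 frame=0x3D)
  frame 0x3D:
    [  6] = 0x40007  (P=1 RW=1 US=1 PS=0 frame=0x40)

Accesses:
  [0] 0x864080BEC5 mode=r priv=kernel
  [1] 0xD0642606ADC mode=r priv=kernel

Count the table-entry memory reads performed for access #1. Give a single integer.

Trace:
#0 VA=0x864080BEC5 (r,kernel):
  L0: frame=0x2C idx=1 entry=0x2D007 [P=1 RW=1 US=1 PS=0]
  L1: frame=0x2D idx=25 entry=0x2F007 [P=1 RW=1 US=1 PS=0]
  L2: frame=0x2F idx=4 entry=0x32007 [P=1 RW=1 US=1 PS=0]
  L3: frame=0x32 idx=11 entry=0x33007 [P=1 RW=1 US=1 PS=0]
  → PA=0x33EC5  (4 entries read)
#1 VA=0xD0642606ADC (r,kernel):
  L0: frame=0x2C idx=26 entry=0x37007 [P=1 RW=1 US=1 PS=0]
  L1: frame=0x37 idx=25 entry=0x3A007 [P=1 RW=1 US=1 PS=0]
  L2: frame=0x3A idx=19 entry=0x3D007 [P=1 RW=1 US=1 PS=0]
  L3: frame=0x3D idx=6 entry=0x40007 [P=1 RW=1 US=1 PS=0]
  → PA=0x40ADC  (4 entries read)

Entries read for #1: 4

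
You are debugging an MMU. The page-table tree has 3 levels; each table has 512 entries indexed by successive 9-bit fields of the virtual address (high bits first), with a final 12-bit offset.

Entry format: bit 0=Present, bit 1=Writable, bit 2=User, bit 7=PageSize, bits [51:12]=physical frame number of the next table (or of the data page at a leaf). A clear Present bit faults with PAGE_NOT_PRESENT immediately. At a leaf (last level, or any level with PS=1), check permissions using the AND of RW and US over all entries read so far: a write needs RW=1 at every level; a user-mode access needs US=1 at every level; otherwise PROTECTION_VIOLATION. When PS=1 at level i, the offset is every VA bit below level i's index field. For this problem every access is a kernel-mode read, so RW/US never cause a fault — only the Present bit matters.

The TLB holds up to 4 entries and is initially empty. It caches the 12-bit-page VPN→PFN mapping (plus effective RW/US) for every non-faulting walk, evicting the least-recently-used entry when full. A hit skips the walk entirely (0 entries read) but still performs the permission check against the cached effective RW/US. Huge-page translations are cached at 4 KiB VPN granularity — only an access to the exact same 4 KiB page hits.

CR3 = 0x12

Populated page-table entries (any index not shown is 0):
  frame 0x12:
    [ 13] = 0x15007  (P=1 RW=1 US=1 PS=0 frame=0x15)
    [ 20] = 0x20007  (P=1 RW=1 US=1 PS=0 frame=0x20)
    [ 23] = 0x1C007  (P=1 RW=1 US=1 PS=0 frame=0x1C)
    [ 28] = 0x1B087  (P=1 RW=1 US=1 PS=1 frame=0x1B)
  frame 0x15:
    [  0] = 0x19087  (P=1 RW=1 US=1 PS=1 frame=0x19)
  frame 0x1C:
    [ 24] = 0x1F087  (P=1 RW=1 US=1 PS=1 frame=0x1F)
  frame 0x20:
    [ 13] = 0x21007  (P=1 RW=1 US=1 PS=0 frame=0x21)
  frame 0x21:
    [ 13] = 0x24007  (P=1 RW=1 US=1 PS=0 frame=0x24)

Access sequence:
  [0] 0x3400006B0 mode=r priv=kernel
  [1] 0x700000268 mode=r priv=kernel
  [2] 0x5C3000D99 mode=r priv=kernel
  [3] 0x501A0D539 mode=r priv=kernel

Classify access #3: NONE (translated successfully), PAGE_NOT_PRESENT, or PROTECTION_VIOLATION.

Walk each access:
#0 VA=0x3400006B0 (r,kernel):
  L0 @0x12[13] → 0x15007  P=1,RW=1,US=1,PS=0
  L1 @0x15[0] → 0x19087  P=1,RW=1,US=1,PS=1
  ⇒ phys 0x196B0 (huge @L1)  [2 reads]
#1 VA=0x700000268 (r,kernel):
  L0 @0x12[28] → 0x1B087  P=1,RW=1,US=1,PS=1
  ⇒ phys 0x1B268 (huge @L0)  [1 reads]
#2 VA=0x5C3000D99 (r,kernel):
  L0 @0x12[23] → 0x1C007  P=1,RW=1,US=1,PS=0
  L1 @0x1C[24] → 0x1F087  P=1,RW=1,US=1,PS=1
  ⇒ phys 0x1FD99 (huge @L1)  [2 reads]
#3 VA=0x501A0D539 (r,kernel):
  L0 @0x12[20] → 0x20007  P=1,RW=1,US=1,PS=0
  L1 @0x20[13] → 0x21007  P=1,RW=1,US=1,PS=0
  L2 @0x21[13] → 0x24007  P=1,RW=1,US=1,PS=0
  ⇒ phys 0x24539  [3 reads]

Access #3 fault: NONE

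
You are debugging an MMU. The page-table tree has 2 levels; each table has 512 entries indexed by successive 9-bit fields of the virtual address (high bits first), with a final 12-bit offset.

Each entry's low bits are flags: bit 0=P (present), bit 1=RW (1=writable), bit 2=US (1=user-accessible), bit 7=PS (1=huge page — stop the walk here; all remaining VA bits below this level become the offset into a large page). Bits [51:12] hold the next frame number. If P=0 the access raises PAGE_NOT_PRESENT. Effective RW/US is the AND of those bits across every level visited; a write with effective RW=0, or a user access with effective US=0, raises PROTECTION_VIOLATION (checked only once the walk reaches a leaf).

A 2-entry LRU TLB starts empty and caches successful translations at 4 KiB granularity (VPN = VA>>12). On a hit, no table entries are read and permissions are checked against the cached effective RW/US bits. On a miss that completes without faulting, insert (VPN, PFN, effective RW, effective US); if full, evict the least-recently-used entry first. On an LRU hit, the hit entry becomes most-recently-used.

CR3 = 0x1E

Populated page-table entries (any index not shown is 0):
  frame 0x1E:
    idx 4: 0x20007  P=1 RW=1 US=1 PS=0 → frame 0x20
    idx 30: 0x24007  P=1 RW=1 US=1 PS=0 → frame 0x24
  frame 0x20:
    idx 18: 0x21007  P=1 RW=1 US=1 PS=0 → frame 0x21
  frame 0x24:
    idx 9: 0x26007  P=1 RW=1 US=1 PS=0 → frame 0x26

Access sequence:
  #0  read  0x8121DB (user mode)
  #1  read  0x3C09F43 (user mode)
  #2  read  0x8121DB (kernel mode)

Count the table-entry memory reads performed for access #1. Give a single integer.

Walk each access:
#0 VA=0x8121DB (r,user):
  L0 @0x1E[4] → 0x20007  P=1,RW=1,US=1,PS=0
  L1 @0x20[18] → 0x21007  P=1,RW=1,US=1,PS=0
  → PA=0x211DB  (2 entries read)
#1 VA=0x3C09F43 (r,user):
  L0 @0x1E[30] → 0x24007  P=1,RW=1,US=1,PS=0
  L1 @0x24[9] → 0x26007  P=1,RW=1,US=1,PS=0
  → PA=0x26F43  (2 entries read)
#2 VA=0x8121DB (r,kernel):
  TLB hit vpn=0x812 → PA=0x211DB

Entries read for #1: 2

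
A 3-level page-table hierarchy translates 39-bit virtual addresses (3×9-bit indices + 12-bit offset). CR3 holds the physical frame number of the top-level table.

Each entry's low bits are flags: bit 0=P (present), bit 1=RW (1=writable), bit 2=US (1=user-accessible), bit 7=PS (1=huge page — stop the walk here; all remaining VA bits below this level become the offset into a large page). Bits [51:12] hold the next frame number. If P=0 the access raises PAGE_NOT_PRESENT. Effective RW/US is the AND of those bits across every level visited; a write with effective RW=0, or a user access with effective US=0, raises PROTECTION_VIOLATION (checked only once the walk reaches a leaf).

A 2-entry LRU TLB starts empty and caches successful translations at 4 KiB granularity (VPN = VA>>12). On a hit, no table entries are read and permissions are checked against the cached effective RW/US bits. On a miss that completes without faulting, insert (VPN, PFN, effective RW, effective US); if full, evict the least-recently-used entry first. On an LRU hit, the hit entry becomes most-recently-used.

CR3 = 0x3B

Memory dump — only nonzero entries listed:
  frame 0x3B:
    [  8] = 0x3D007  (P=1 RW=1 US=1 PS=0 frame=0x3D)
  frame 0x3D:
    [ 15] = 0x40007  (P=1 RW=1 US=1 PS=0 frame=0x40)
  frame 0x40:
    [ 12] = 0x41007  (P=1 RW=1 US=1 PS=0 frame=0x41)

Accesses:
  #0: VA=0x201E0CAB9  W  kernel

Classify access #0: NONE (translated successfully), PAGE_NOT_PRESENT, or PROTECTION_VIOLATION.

Per-access translation:
#0 VA=0x201E0CAB9 (w,kernel):
  [0] read 0x3B idx=8: raw=0x3D007 flags P=1 W=1 U=1 S=0
  [1] read 0x3D idx=15: raw=0x40007 flags P=1 W=1 U=1 S=0
  [2] read 0x40 idx=12: raw=0x41007 flags P=1 W=1 U=1 S=0
  → PA=0x41AB9  (3 entries read)

Access #0 fault: NONE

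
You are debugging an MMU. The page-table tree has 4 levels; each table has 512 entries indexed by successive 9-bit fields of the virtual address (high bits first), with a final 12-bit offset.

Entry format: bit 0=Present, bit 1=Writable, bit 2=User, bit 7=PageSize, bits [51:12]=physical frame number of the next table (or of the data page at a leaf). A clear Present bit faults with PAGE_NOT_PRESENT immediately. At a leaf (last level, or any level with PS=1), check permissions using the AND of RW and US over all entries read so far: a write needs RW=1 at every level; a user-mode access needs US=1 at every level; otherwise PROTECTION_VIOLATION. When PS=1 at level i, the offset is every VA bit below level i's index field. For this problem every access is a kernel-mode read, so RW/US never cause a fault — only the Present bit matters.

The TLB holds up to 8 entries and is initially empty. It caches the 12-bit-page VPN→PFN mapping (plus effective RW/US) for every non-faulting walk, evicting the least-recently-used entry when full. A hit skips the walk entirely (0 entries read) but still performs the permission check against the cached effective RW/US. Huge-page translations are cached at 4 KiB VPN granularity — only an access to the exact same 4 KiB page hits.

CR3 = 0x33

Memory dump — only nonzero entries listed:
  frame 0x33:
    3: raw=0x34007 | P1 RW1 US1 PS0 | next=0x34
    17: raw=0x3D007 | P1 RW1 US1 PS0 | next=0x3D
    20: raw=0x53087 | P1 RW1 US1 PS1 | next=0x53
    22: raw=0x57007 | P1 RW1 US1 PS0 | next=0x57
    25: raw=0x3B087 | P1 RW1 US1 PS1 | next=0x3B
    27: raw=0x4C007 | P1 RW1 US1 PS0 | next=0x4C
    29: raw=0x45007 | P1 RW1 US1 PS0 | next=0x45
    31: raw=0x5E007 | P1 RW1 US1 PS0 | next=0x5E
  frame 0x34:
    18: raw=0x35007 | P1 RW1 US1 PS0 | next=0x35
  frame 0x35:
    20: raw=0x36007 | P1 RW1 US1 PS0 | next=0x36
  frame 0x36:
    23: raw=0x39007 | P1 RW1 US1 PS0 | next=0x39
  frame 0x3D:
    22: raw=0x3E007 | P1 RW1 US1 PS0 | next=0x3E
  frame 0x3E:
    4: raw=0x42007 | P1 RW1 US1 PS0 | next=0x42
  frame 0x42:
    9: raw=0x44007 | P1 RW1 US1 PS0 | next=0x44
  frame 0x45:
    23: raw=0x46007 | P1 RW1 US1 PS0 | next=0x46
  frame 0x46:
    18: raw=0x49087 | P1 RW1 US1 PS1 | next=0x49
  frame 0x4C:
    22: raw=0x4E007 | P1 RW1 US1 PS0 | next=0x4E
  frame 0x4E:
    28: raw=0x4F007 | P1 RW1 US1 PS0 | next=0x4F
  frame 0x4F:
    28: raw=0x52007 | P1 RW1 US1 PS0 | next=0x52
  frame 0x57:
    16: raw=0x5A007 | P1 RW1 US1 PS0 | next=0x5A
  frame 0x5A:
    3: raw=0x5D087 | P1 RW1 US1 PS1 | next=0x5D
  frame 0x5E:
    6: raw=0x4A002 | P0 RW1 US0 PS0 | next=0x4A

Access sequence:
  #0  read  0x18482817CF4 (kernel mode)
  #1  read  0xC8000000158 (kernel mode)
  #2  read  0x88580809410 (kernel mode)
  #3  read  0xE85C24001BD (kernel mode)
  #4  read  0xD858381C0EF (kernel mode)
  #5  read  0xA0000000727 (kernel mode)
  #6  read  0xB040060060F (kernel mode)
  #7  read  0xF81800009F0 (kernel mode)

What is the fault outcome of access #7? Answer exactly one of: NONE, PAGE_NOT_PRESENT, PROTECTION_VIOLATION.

Trace:
#0 VA=0x18482817CF4 (r,kernel):
  lvl0: tbl 0x33, slot 3 ⇒ 0x34007 (P1/RW1/US1/PS0)
  lvl1: tbl 0x34, slot 18 ⇒ 0x35007 (P1/RW1/US1/PS0)
  lvl2: tbl 0x35, slot 20 ⇒ 0x36007 (P1/RW1/US1/PS0)
  lvl3: tbl 0x36, slot 23 ⇒ 0x39007 (P1/RW1/US1/PS0)
  ✓ 0x39CF4  — 4 lookups
#1 VA=0xC8000000158 (r,kernel):
  lvl0: tbl 0x33, slot 25 ⇒ 0x3B087 (P1/RW1/US1/PS1)
  ✓ 0x3B158 (huge @L0)  — 1 lookups
#2 VA=0x88580809410 (r,kernel):
  lvl0: tbl 0x33, slot 17 ⇒ 0x3D007 (P1/RW1/US1/PS0)
  lvl1: tbl 0x3D, slot 22 ⇒ 0x3E007 (P1/RW1/US1/PS0)
  lvl2: tbl 0x3E, slot 4 ⇒ 0x42007 (P1/RW1/US1/PS0)
  lvl3: tbl 0x42, slot 9 ⇒ 0x44007 (P1/RW1/US1/PS0)
  ✓ 0x44410  — 4 lookups
#3 VA=0xE85C24001BD (r,kernel):
  lvl0: tbl 0x33, slot 29 ⇒ 0x45007 (P1/RW1/US1/PS0)
  lvl1: tbl 0x45, slot 23 ⇒ 0x46007 (P1/RW1/US1/PS0)
  lvl2: tbl 0x46, slot 18 ⇒ 0x49087 (P1/RW1/US1/PS1)
  ✓ 0x491BD (huge @L2)  — 3 lookups
#4 VA=0xD858381C0EF (r,kernel):
  lvl0: tbl 0x33, slot 27 ⇒ 0x4C007 (P1/RW1/US1/PS0)
  lvl1: tbl 0x4C, slot 22 ⇒ 0x4E007 (P1/RW1/US1/PS0)
  lvl2: tbl 0x4E, slot 28 ⇒ 0x4F007 (P1/RW1/US1/PS0)
  lvl3: tbl 0x4F, slot 28 ⇒ 0x52007 (P1/RW1/US1/PS0)
  ✓ 0x520EF  — 4 lookups
#5 VA=0xA0000000727 (r,kernel):
  lvl0: tbl 0x33, slot 20 ⇒ 0x53087 (P1/RW1/US1/PS1)
  ✓ 0x53727 (huge @L0)  — 1 lookups
#6 VA=0xB040060060F (r,kernel):
  lvl0: tbl 0x33, slot 22 ⇒ 0x57007 (P1/RW1/US1/PS0)
  lvl1: tbl 0x57, slot 16 ⇒ 0x5A007 (P1/RW1/US1/PS0)
  lvl2: tbl 0x5A, slot 3 ⇒ 0x5D087 (P1/RW1/US1/PS1)
  ✓ 0x5D60F (huge @L2)  — 3 lookups
#7 VA=0xF81800009F0 (r,kernel):
  lvl0: tbl 0x33, slot 31 ⇒ 0x5E007 (P1/RW1/US1/PS0)
  lvl1: tbl 0x5E, slot 6 ⇒ 0x4A002 (P0/RW1/US0/PS0)
  → PAGE_NOT_PRESENT  (2 entries read)

Access #7 fault: PAGE_NOT_PRESENT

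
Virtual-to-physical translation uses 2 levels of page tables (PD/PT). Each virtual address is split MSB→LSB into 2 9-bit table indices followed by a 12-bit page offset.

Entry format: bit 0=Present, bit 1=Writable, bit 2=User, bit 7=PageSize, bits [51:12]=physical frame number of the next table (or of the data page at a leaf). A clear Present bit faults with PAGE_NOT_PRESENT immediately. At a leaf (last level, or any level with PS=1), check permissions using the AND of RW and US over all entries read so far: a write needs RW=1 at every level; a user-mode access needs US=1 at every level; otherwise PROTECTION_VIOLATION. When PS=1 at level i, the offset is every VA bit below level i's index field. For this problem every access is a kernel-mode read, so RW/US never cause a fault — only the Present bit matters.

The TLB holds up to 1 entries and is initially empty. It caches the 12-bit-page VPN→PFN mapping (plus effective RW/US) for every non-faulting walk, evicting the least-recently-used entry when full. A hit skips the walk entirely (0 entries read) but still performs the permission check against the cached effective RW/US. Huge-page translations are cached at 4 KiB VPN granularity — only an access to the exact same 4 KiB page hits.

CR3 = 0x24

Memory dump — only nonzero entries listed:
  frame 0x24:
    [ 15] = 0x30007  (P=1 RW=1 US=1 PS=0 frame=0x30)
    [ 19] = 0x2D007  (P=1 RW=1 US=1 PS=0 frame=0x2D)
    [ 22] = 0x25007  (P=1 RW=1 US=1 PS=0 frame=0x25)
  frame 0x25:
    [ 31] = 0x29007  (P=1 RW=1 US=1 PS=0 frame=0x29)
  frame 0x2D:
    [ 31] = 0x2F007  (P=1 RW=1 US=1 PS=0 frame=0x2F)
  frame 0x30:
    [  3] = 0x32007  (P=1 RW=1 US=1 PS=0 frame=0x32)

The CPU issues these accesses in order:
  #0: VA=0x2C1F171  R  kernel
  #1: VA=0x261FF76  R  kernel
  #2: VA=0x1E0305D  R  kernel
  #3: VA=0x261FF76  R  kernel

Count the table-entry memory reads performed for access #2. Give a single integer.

Trace:
#0 VA=0x2C1F171 (r,kernel):
  [0] read 0x24 idx=22: raw=0x25007 flags P=1 W=1 U=1 S=0
  [1] read 0x25 idx=31: raw=0x29007 flags P=1 W=1 U=1 S=0
  ✓ 0x29171  — 2 lookups
#1 VA=0x261FF76 (r,kernel):
  [0] read 0x24 idx=19: raw=0x2D007 flags P=1 W=1 U=1 S=0
  [1] read 0x2D idx=31: raw=0x2F007 flags P=1 W=1 U=1 S=0
  ✓ 0x2FF76  — 2 lookups
#2 VA=0x1E0305D (r,kernel):
  [0] read 0x24 idx=15: raw=0x30007 flags P=1 W=1 U=1 S=0
  [1] read 0x30 idx=3: raw=0x32007 flags P=1 W=1 U=1 S=0
  ✓ 0x3205D  — 2 lookups
#3 VA=0x261FF76 (r,kernel):
  [0] read 0x24 idx=19: raw=0x2D007 flags P=1 W=1 U=1 S=0
  [1] read 0x2D idx=31: raw=0x2F007 flags P=1 W=1 U=1 S=0
  ✓ 0x2FF76  — 2 lookups

Entries read for #2: 2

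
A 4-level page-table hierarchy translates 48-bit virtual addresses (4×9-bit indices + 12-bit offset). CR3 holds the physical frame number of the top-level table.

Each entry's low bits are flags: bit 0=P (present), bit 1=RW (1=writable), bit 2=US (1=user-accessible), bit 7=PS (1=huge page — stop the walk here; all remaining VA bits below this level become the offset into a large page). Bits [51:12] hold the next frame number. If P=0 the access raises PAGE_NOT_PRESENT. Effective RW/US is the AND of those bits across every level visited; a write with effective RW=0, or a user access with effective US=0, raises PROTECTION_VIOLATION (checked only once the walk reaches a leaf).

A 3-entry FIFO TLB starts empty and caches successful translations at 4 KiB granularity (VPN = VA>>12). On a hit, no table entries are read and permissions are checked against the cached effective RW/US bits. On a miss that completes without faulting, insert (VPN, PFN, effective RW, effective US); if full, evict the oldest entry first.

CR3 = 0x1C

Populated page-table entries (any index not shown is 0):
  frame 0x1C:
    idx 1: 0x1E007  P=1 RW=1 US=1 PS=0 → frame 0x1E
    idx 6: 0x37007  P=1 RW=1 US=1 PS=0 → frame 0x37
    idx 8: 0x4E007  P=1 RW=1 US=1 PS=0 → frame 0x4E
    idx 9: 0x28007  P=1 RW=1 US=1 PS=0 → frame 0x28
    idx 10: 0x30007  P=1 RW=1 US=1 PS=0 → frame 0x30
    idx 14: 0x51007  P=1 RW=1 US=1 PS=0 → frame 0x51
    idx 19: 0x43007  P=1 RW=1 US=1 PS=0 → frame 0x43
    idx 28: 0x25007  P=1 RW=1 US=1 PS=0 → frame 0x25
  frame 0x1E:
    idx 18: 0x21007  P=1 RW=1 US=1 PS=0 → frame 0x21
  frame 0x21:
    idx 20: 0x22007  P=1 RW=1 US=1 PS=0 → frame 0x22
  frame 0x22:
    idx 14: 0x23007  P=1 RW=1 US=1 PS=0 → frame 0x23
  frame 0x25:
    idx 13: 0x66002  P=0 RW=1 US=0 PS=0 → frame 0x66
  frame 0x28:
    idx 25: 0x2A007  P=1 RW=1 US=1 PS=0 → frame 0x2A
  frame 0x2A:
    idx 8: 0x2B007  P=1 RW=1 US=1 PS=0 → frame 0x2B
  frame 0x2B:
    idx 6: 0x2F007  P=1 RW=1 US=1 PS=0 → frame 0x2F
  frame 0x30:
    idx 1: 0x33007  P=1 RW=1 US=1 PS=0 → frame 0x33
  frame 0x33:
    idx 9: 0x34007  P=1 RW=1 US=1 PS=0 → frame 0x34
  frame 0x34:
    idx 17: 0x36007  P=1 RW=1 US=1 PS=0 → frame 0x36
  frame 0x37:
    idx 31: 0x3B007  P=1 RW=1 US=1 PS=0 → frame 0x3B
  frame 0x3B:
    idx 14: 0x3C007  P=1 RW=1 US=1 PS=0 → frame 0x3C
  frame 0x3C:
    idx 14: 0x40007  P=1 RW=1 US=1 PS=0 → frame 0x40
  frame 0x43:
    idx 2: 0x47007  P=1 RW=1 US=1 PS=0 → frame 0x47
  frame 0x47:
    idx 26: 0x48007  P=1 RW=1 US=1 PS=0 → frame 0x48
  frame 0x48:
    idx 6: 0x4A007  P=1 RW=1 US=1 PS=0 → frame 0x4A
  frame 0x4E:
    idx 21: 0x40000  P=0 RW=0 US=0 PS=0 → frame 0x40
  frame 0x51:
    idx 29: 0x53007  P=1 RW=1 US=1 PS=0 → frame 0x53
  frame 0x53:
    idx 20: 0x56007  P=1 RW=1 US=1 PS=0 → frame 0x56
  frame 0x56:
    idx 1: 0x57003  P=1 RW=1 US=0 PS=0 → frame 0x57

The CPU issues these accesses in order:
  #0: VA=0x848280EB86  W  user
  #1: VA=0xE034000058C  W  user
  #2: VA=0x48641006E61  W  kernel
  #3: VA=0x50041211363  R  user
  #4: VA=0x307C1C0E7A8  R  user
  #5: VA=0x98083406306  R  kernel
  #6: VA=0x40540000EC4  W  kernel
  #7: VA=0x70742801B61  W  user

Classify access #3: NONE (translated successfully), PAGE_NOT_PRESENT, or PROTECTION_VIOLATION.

Per-access translation:
#0 VA=0x848280EB86 (w,user):
  lvl0: tbl 0x1C, slot 1 ⇒ 0x1E007 (P1/RW1/US1/PS0)
  lvl1: tbl 0x1E, slot 18 ⇒ 0x21007 (P1/RW1/US1/PS0)
  lvl2: tbl 0x21, slot 20 ⇒ 0x22007 (P1/RW1/US1/PS0)
  lvl3: tbl 0x22, slot 14 ⇒ 0x23007 (P1/RW1/US1/PS0)
  ⇒ phys 0x23B86  [4 reads]
#1 VA=0xE034000058C (w,user):
  lvl0: tbl 0x1C, slot 28 ⇒ 0x25007 (P1/RW1/US1/PS0)
  lvl1: tbl 0x25, slot 13 ⇒ 0x66002 (P0/RW1/US0/PS0)
  ⇒ fault: PAGE_NOT_PRESENT  — 2 lookups
#2 VA=0x48641006E61 (w,kernel):
  lvl0: tbl 0x1C, slot 9 ⇒ 0x28007 (P1/RW1/US1/PS0)
  lvl1: tbl 0x28, slot 25 ⇒ 0x2A007 (P1/RW1/US1/PS0)
  lvl2: tbl 0x2A, slot 8 ⇒ 0x2B007 (P1/RW1/US1/PS0)
  lvl3: tbl 0x2B, slot 6 ⇒ 0x2F007 (P1/RW1/US1/PS0)
  ⇒ phys 0x2FE61  [4 reads]
#3 VA=0x50041211363 (r,user):
  lvl0: tbl 0x1C, slot 10 ⇒ 0x30007 (P1/RW1/US1/PS0)
  lvl1: tbl 0x30, slot 1 ⇒ 0x33007 (P1/RW1/US1/PS0)
  lvl2: tbl 0x33, slot 9 ⇒ 0x34007 (P1/RW1/US1/PS0)
  lvl3: tbl 0x34, slot 17 ⇒ 0x36007 (P1/RW1/US1/PS0)
  ⇒ phys 0x36363  [4 reads]
#4 VA=0x307C1C0E7A8 (r,user):
  lvl0: tbl 0x1C, slot 6 ⇒ 0x37007 (P1/RW1/US1/PS0)
  lvl1: tbl 0x37, slot 31 ⇒ 0x3B007 (P1/RW1/US1/PS0)
  lvl2: tbl 0x3B, slot 14 ⇒ 0x3C007 (P1/RW1/US1/PS0)
  lvl3: tbl 0x3C, slot 14 ⇒ 0x40007 (P1/RW1/US1/PS0)
  ⇒ phys 0x407A8  [4 reads]
#5 VA=0x98083406306 (r,kernel):
  lvl0: tbl 0x1C, slot 19 ⇒ 0x43007 (P1/RW1/US1/PS0)
  lvl1: tbl 0x43, slot 2 ⇒ 0x47007 (P1/RW1/US1/PS0)
  lvl2: tbl 0x47, slot 26 ⇒ 0x48007 (P1/RW1/US1/PS0)
  lvl3: tbl 0x48, slot 6 ⇒ 0x4A007 (P1/RW1/US1/PS0)
  ⇒ phys 0x4A306  [4 reads]
#6 VA=0x40540000EC4 (w,kernel):
  lvl0: tbl 0x1C, slot 8 ⇒ 0x4E007 (P1/RW1/US1/PS0)
  lvl1: tbl 0x4E, slot 21 ⇒ 0x40000 (P0/RW0/US0/PS0)
  ⇒ fault: PAGE_NOT_PRESENT  — 2 lookups
#7 VA=0x70742801B61 (w,user):
  lvl0: tbl 0x1C, slot 14 ⇒ 0x51007 (P1/RW1/US1/PS0)
  lvl1: tbl 0x51, slot 29 ⇒ 0x53007 (P1/RW1/US1/PS0)
  lvl2: tbl 0x53, slot 20 ⇒ 0x56007 (P1/RW1/US1/PS0)
  lvl3: tbl 0x56, slot 1 ⇒ 0x57003 (P1/RW1/US0/PS0)
  ⇒ fault: PROTECTION_VIOLATION  — 4 lookups

Access #3 fault: NONE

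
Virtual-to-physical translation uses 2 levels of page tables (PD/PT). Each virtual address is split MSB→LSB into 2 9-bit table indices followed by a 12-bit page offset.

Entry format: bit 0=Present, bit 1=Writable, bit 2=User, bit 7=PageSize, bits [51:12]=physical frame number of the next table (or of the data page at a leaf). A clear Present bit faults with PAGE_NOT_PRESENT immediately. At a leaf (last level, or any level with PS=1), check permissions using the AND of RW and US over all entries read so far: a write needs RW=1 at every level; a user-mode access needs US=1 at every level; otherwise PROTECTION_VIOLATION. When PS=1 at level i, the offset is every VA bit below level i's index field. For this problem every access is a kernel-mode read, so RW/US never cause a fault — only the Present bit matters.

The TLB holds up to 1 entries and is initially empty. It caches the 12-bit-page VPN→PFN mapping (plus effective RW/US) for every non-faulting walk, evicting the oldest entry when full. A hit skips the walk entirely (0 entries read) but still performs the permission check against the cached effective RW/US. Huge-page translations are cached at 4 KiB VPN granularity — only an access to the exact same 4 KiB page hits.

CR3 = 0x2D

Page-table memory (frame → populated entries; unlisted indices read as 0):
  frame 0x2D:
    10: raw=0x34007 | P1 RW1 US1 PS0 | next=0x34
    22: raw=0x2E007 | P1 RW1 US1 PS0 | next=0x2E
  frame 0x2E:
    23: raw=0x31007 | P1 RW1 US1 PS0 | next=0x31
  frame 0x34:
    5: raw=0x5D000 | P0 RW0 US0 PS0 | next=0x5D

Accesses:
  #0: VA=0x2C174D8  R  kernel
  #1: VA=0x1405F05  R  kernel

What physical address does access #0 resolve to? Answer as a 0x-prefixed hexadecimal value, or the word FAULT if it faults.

Trace:
#0 VA=0x2C174D8 (r,kernel):
  lvl0: tbl 0x2D, slot 22 ⇒ 0x2E007 (P1/RW1/US1/PS0)
  lvl1: tbl 0x2E, slot 23 ⇒ 0x31007 (P1/RW1/US1/PS0)
  ⇒ phys 0x314D8  [2 reads]
#1 VA=0x1405F05 (r,kernel):
  lvl0: tbl 0x2D, slot 10 ⇒ 0x34007 (P1/RW1/US1/PS0)
  lvl1: tbl 0x34, slot 5 ⇒ 0x5D000 (P0/RW0/US0/PS0)
  ✗ PAGE_NOT_PRESENT  [2 reads]

Access #0 PA: 0x314D8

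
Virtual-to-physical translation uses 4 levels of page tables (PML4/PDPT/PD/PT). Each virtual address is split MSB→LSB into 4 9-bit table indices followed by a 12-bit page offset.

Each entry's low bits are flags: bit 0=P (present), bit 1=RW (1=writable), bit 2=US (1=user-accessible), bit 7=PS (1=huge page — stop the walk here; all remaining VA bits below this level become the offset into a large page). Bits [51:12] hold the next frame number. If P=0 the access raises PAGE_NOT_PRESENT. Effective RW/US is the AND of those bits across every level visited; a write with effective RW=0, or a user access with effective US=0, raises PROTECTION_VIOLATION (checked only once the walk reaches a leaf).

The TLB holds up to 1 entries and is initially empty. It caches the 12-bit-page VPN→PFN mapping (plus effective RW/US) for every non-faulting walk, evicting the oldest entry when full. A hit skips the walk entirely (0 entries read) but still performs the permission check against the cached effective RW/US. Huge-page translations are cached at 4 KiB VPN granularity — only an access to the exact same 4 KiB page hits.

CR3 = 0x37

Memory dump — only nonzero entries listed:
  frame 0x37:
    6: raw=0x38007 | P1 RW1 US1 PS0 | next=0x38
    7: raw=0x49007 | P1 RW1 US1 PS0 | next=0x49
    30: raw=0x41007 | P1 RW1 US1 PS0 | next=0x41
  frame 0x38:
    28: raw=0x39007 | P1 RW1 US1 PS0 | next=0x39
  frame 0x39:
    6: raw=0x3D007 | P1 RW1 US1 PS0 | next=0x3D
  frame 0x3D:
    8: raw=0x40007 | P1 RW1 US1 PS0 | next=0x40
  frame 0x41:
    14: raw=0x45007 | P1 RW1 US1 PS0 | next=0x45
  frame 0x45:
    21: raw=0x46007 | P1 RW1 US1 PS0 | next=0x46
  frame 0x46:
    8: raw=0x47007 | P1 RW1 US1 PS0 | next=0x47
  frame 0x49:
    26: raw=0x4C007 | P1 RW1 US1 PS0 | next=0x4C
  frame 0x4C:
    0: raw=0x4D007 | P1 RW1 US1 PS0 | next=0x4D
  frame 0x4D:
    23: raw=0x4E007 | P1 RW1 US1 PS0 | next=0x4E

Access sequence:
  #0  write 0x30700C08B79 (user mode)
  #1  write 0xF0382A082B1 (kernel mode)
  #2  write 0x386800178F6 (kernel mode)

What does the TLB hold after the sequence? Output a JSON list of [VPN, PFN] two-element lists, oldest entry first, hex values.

Trace:
#0 VA=0x30700C08B79 (w,user):
  lvl0: tbl 0x37, slot 6 ⇒ 0x38007 (P1/RW1/US1/PS0)
  lvl1: tbl 0x38, slot 28 ⇒ 0x39007 (P1/RW1/US1/PS0)
  lvl2: tbl 0x39, slot 6 ⇒ 0x3D007 (P1/RW1/US1/PS0)
  lvl3: tbl 0x3D, slot 8 ⇒ 0x40007 (P1/RW1/US1/PS0)
  → PA=0x40B79  (4 entries read)
#1 VA=0xF0382A082B1 (w,kernel):
  lvl0: tbl 0x37, slot 30 ⇒ 0x41007 (P1/RW1/US1/PS0)
  lvl1: tbl 0x41, slot 14 ⇒ 0x45007 (P1/RW1/US1/PS0)
  lvl2: tbl 0x45, slot 21 ⇒ 0x46007 (P1/RW1/US1/PS0)
  lvl3: tbl 0x46, slot 8 ⇒ 0x47007 (P1/RW1/US1/PS0)
  → PA=0x472B1  (4 entries read)
#2 VA=0x386800178F6 (w,kernel):
  lvl0: tbl 0x37, slot 7 ⇒ 0x49007 (P1/RW1/US1/PS0)
  lvl1: tbl 0x49, slot 26 ⇒ 0x4C007 (P1/RW1/US1/PS0)
  lvl2: tbl 0x4C, slot 0 ⇒ 0x4D007 (P1/RW1/US1/PS0)
  lvl3: tbl 0x4D, slot 23 ⇒ 0x4E007 (P1/RW1/US1/PS0)
  → PA=0x4E8F6  (4 entries read)

TLB: [["0x38680017", "0x4E"]]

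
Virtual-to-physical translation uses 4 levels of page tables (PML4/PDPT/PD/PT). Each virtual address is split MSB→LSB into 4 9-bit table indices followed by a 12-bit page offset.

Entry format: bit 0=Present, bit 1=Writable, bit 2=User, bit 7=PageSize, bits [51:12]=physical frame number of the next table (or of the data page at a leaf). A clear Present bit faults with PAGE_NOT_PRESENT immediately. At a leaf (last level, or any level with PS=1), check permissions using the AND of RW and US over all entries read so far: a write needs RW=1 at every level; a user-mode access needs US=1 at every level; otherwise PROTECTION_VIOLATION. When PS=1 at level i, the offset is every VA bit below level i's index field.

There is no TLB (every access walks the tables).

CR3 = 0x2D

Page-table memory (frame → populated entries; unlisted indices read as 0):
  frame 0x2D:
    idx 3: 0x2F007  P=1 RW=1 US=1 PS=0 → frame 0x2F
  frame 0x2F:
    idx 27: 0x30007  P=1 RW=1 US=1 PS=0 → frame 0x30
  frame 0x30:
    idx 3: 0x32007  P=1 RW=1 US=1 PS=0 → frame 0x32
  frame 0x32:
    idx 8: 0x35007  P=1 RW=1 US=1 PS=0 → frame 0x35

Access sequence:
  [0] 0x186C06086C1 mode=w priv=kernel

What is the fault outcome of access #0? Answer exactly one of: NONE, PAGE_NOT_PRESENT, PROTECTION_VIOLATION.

Walk each access:
#0 VA=0x186C06086C1 (w,kernel):
  L0: frame=0x2D idx=3 entry=0x2F007 [P=1 RW=1 US=1 PS=0]
  L1: frame=0x2F idx=27 entry=0x30007 [P=1 RW=1 US=1 PS=0]
  L2: frame=0x30 idx=3 entry=0x32007 [P=1 RW=1 US=1 PS=0]
  L3: frame=0x32 idx=8 entry=0x35007 [P=1 RW=1 US=1 PS=0]
  ✓ 0x356C1  — 4 lookups

Access #0 fault: NONE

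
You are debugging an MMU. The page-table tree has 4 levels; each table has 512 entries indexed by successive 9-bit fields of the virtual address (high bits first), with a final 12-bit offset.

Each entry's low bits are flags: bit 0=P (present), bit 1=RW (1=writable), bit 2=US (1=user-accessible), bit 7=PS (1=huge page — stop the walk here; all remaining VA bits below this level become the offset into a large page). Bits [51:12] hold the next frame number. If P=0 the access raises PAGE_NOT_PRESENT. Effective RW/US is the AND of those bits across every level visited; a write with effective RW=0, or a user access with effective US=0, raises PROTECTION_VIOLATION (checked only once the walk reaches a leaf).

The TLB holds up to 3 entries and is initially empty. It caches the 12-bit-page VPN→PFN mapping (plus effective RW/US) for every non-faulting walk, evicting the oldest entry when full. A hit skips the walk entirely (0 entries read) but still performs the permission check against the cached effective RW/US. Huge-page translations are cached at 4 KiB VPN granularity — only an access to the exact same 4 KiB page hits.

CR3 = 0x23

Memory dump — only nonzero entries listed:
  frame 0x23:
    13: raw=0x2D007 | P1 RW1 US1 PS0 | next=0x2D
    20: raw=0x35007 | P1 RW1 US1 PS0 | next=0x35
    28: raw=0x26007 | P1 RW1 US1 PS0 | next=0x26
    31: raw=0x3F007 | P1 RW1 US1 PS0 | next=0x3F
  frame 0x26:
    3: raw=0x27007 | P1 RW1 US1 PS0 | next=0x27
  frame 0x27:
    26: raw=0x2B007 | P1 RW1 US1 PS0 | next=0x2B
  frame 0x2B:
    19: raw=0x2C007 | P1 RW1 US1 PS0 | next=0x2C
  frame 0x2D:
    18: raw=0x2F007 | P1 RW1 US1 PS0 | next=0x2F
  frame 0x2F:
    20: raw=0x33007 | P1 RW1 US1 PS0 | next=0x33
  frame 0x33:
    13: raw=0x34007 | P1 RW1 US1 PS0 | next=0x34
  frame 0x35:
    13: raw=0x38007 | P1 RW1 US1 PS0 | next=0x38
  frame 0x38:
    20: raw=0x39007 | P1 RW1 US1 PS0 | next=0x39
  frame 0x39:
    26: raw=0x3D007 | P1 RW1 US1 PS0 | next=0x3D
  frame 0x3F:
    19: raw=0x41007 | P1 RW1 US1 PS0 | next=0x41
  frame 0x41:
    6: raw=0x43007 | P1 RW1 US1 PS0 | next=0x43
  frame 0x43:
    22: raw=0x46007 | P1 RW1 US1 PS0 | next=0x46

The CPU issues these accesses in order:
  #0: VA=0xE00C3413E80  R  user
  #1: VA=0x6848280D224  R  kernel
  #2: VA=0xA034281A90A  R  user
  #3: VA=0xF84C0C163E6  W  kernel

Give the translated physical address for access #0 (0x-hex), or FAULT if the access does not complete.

Walk each access:
#0 VA=0xE00C3413E80 (r,user):
  [0] read 0x23 idx=28: raw=0x26007 flags P=1 W=1 U=1 S=0
  [1] read 0x26 idx=3: raw=0x27007 flags P=1 W=1 U=1 S=0
  [2] read 0x27 idx=26: raw=0x2B007 flags P=1 W=1 U=1 S=0
  [3] read 0x2B idx=19: raw=0x2C007 flags P=1 W=1 U=1 S=0
  → PA=0x2CE80  (4 entries read)
#1 VA=0x6848280D224 (r,kernel):
  [0] read 0x23 idx=13: raw=0x2D007 flags P=1 W=1 U=1 S=0
  [1] read 0x2D idx=18: raw=0x2F007 flags P=1 W=1 U=1 S=0
  [2] read 0x2F idx=20: raw=0x33007 flags P=1 W=1 U=1 S=0
  [3] read 0x33 idx=13: raw=0x34007 flags P=1 W=1 U=1 S=0
  → PA=0x34224  (4 entries read)
#2 VA=0xA034281A90A (r,user):
  [0] read 0x23 idx=20: raw=0x35007 flags P=1 W=1 U=1 S=0
  [1] read 0x35 idx=13: raw=0x38007 flags P=1 W=1 U=1 S=0
  [2] read 0x38 idx=20: raw=0x39007 flags P=1 W=1 U=1 S=0
  [3] read 0x39 idx=26: raw=0x3D007 flags P=1 W=1 U=1 S=0
  → PA=0x3D90A  (4 entries read)
#3 VA=0xF84C0C163E6 (w,kernel):
  [0] read 0x23 idx=31: raw=0x3F007 flags P=1 W=1 U=1 S=0
  [1] read 0x3F idx=19: raw=0x41007 flags P=1 W=1 U=1 S=0
  [2] read 0x41 idx=6: raw=0x43007 flags P=1 W=1 U=1 S=0
  [3] read 0x43 idx=22: raw=0x46007 flags P=1 W=1 U=1 S=0
  → PA=0x463E6  (4 entries read)

Access #0 PA: 0x2CE80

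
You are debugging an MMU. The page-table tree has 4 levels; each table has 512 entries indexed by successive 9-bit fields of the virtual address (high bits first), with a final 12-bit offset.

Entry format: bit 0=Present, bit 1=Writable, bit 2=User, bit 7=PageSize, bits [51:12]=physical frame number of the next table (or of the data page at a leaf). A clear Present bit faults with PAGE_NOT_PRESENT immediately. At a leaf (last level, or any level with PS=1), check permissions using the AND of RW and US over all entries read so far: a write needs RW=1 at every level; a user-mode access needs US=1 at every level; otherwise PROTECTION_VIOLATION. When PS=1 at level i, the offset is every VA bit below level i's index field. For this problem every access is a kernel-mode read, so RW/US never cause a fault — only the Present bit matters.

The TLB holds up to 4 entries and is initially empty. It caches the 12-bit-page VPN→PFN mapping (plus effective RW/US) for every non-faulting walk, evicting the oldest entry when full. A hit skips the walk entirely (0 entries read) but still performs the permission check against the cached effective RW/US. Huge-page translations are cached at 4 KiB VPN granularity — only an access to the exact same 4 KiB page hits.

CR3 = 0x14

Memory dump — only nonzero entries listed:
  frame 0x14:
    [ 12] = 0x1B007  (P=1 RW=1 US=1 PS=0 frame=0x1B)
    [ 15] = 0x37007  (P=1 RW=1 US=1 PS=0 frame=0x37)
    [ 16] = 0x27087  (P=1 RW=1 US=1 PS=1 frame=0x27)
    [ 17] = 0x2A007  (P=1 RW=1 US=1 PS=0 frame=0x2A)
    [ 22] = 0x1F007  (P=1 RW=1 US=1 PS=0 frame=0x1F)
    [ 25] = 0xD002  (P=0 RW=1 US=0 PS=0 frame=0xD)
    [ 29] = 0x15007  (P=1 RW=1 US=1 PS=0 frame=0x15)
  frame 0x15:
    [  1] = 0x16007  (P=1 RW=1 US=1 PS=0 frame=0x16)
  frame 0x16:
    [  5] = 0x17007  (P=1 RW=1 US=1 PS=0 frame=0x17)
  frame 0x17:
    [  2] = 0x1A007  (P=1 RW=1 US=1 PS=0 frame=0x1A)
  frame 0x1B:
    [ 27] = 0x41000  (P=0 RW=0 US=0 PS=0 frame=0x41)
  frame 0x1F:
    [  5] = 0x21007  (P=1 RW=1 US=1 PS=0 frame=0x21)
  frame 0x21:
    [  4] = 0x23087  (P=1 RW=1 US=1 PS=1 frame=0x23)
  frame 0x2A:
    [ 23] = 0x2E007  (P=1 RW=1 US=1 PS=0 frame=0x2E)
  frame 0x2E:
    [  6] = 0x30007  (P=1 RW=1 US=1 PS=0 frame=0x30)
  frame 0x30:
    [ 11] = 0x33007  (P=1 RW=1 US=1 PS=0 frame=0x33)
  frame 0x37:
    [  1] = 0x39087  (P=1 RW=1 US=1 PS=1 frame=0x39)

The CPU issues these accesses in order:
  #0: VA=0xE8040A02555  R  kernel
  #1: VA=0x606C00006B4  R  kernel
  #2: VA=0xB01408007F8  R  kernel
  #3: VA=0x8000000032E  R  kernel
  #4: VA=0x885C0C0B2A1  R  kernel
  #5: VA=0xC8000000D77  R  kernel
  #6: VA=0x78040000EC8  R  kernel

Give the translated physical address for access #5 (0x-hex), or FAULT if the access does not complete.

Per-access translation:
#0 VA=0xE8040A02555 (r,kernel):
  lvl0: tbl 0x14, slot 29 ⇒ 0x15007 (P1/RW1/US1/PS0)
  lvl1: tbl 0x15, slot 1 ⇒ 0x16007 (P1/RW1/US1/PS0)
  lvl2: tbl 0x16, slot 5 ⇒ 0x17007 (P1/RW1/US1/PS0)
  lvl3: tbl 0x17, slot 2 ⇒ 0x1A007 (P1/RW1/US1/PS0)
  → PA=0x1A555  (4 entries read)
#1 VA=0x606C00006B4 (r,kernel):
  lvl0: tbl 0x14, slot 12 ⇒ 0x1B007 (P1/RW1/US1/PS0)
  lvl1: tbl 0x1B, slot 27 ⇒ 0x41000 (P0/RW0/US0/PS0)
  ⇒ fault: PAGE_NOT_PRESENT  — 2 lookups
#2 VA=0xB01408007F8 (r,kernel):
  lvl0: tbl 0x14, slot 22 ⇒ 0x1F007 (P1/RW1/US1/PS0)
  lvl1: tbl 0x1F, slot 5 ⇒ 0x21007 (P1/RW1/US1/PS0)
  lvl2: tbl 0x21, slot 4 ⇒ 0x23087 (P1/RW1/US1/PS1)
  → PA=0x237F8 (huge @L2)  (3 entries read)
#3 VA=0x8000000032E (r,kernel):
  lvl0: tbl 0x14, slot 16 ⇒ 0x27087 (P1/RW1/US1/PS1)
  → PA=0x2732E (huge @L0)  (1 entries read)
#4 VA=0x885C0C0B2A1 (r,kernel):
  lvl0: tbl 0x14, slot 17 ⇒ 0x2A007 (P1/RW1/US1/PS0)
  lvl1: tbl 0x2A, slot 23 ⇒ 0x2E007 (P1/RW1/US1/PS0)
  lvl2: tbl 0x2E, slot 6 ⇒ 0x30007 (P1/RW1/US1/PS0)
  lvl3: tbl 0x30, slot 11 ⇒ 0x33007 (P1/RW1/US1/PS0)
  → PA=0x332A1  (4 entries read)
#5 VA=0xC8000000D77 (r,kernel):
  lvl0: tbl 0x14, slot 25 ⇒ 0xD002 (P0/RW1/US0/PS0)
  ⇒ fault: PAGE_NOT_PRESENT  — 1 lookups
#6 VA=0x78040000EC8 (r,kernel):
  lvl0: tbl 0x14, slot 15 ⇒ 0x37007 (P1/RW1/US1/PS0)
  lvl1: tbl 0x37, slot 1 ⇒ 0x39087 (P1/RW1/US1/PS1)
  → PA=0x39EC8 (huge @L1)  (2 entries read)

Access #5 PA: FAULT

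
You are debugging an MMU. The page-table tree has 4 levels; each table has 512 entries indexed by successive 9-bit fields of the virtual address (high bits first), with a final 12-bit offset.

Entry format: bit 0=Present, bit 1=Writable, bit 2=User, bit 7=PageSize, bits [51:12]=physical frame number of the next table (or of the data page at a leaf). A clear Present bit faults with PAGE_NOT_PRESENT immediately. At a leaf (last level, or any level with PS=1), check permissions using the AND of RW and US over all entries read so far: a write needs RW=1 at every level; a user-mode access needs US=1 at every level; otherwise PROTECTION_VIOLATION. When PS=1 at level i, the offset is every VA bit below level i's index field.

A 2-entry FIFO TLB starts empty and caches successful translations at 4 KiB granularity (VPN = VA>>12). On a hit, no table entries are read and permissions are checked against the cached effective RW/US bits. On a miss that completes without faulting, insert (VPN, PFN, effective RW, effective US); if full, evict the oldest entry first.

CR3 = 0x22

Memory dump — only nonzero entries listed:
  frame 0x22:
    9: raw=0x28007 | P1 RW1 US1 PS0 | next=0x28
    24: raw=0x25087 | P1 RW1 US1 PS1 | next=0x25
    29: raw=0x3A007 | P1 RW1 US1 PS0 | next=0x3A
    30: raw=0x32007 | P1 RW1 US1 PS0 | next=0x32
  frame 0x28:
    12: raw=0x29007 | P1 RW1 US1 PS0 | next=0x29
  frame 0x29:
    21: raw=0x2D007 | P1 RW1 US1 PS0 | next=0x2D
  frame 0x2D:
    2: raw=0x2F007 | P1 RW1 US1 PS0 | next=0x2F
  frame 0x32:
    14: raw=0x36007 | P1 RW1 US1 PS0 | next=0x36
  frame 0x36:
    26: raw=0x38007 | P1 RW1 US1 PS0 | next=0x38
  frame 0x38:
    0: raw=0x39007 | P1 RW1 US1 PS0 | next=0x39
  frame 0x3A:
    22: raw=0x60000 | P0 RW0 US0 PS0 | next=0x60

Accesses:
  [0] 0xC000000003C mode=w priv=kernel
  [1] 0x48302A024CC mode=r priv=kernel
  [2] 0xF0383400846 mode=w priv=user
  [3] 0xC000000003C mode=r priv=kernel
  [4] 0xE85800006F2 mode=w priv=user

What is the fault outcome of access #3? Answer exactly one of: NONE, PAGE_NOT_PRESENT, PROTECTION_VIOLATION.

Trace:
#0 VA=0xC000000003C (w,kernel):
  [0] read 0x22 idx=24: raw=0x25087 flags P=1 W=1 U=1 S=1
  ⇒ phys 0x2503C (huge @L0)  [1 reads]
#1 VA=0x48302A024CC (r,kernel):
  [0] read 0x22 idx=9: raw=0x28007 flags P=1 W=1 U=1 S=0
  [1] read 0x28 idx=12: raw=0x29007 flags P=1 W=1 U=1 S=0
  [2] read 0x29 idx=21: raw=0x2D007 flags P=1 W=1 U=1 S=0
  [3] read 0x2D idx=2: raw=0x2F007 flags P=1 W=1 U=1 S=0
  ⇒ phys 0x2F4CC  [4 reads]
#2 VA=0xF0383400846 (w,user):
  [0] read 0x22 idx=30: raw=0x32007 flags P=1 W=1 U=1 S=0
  [1] read 0x32 idx=14: raw=0x36007 flags P=1 W=1 U=1 S=0
  [2] read 0x36 idx=26: raw=0x38007 flags P=1 W=1 U=1 S=0
  [3] read 0x38 idx=0: raw=0x39007 flags P=1 W=1 U=1 S=0
  ⇒ phys 0x39846  [4 reads]
#3 VA=0xC000000003C (r,kernel):
  [0] read 0x22 idx=24: raw=0x25087 flags P=1 W=1 U=1 S=1
  ⇒ phys 0x2503C (huge @L0)  [1 reads]
#4 VA=0xE85800006F2 (w,user):
  [0] read 0x22 idx=29: raw=0x3A007 flags P=1 W=1 U=1 S=0
  [1] read 0x3A idx=22: raw=0x60000 flags P=0 W=0 U=0 S=0
  → PAGE_NOT_PRESENT  (2 entries read)

Access #3 fault: NONE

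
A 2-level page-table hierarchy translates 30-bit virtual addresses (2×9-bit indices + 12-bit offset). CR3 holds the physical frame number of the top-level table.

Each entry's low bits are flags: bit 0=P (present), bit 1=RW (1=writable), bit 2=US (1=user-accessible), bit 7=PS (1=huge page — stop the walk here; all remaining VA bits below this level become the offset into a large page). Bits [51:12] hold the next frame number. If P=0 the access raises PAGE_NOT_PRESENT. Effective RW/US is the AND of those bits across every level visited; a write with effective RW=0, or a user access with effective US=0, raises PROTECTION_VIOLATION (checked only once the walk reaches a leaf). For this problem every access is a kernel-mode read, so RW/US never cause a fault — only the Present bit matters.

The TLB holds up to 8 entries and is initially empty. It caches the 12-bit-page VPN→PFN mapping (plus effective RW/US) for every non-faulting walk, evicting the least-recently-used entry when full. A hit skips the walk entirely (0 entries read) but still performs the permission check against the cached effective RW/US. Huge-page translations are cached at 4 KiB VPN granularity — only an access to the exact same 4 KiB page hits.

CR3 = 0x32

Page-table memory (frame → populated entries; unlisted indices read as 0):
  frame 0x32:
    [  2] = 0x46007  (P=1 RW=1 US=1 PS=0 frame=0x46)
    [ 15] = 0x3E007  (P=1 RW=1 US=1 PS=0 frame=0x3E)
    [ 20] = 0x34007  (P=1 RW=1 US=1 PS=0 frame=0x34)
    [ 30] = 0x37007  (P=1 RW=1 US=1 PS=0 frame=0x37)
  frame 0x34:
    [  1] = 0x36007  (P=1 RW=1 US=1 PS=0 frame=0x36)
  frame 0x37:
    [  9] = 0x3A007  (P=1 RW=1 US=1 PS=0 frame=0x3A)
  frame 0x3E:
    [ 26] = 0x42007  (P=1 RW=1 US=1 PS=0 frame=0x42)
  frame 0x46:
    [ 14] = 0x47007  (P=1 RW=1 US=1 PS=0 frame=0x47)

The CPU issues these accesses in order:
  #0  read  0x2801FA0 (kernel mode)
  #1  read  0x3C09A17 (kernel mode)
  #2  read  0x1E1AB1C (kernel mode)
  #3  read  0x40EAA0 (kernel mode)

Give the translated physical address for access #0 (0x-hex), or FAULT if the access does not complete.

Per-access translation:
#0 VA=0x2801FA0 (r,kernel):
  L0: frame=0x32 idx=20 entry=0x34007 [P=1 RW=1 US=1 PS=0]
  L1: frame=0x34 idx=1 entry=0x36007 [P=1 RW=1 US=1 PS=0]
  ✓ 0x36FA0  — 2 lookups
#1 VA=0x3C09A17 (r,kernel):
  L0: frame=0x32 idx=30 entry=0x37007 [P=1 RW=1 US=1 PS=0]
  L1: frame=0x37 idx=9 entry=0x3A007 [P=1 RW=1 US=1 PS=0]
  ✓ 0x3AA17  — 2 lookups
#2 VA=0x1E1AB1C (r,kernel):
  L0: frame=0x32 idx=15 entry=0x3E007 [P=1 RW=1 US=1 PS=0]
  L1: frame=0x3E idx=26 entry=0x42007 [P=1 RW=1 US=1 PS=0]
  ✓ 0x42B1C  — 2 lookups
#3 VA=0x40EAA0 (r,kernel):
  L0: frame=0x32 idx=2 entry=0x46007 [P=1 RW=1 US=1 PS=0]
  L1: frame=0x46 idx=14 entry=0x47007 [P=1 RW=1 US=1 PS=0]
  ✓ 0x47AA0  — 2 lookups

Access #0 PA: 0x36FA0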